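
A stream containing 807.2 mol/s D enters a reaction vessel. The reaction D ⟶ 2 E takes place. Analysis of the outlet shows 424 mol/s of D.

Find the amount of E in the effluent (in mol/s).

For D: n = n₀ − 1ξ → 424 = 807.2 − 1ξ, giving ξ = 383.2 mol/s.
Outlet amounts (n = n₀ + ν ξ):
  D: 807.2 − 1(383.2) = 424
  E: 0 + 2(383.2) = 766.4

766 mol/s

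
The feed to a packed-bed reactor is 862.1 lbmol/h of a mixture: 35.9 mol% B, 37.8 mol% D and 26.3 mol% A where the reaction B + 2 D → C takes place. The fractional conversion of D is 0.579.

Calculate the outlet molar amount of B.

D reacted = 0.579 × 325.9 = 188.7 lbmol/h; ν_D = −2, so ξ = 188.7/2 = 94.34 lbmol/h.
Outlet amounts (n = n₀ + ν ξ):
  B: 309.5 − 1(94.34) = 215.2
  D: 325.9 − 2(94.34) = 137.2
  C: 0 + 1(94.34) = 94.34
  A: 226.7 (inert)

215 lbmol/h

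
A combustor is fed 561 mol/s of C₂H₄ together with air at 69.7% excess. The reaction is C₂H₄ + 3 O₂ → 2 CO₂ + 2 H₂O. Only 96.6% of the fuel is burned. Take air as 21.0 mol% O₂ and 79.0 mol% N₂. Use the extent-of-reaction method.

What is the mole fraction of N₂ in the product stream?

0.759

Stoichiometric O₂ = 3 × 561 = 1683 mol/s; O₂ fed = 1683 × 1.697 = 2856 mol/s.
N₂ fed = 2856 × 79/21 = 10740 mol/s.
Fuel reacted = 0.966 × 561 → ξ = 541.9 mol/s.
Outlet (n = n₀ + ν ξ):
  C₂H₄: 561 − 1(541.9) = 19.07
  O₂: 2856 − 3(541.9) = 1230
  N₂: 10740 (inert)
  CO₂: 0 + 2(541.9) = 1084
  H₂O: 0 + 2(541.9) = 1084
Total out = 14160 mol/s; y_N₂ = 10740 / 14160 = 0.7587.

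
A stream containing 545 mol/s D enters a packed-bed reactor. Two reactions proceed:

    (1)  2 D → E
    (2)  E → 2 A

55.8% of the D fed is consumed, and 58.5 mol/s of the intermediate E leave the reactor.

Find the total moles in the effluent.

486 mol/s

Conversion of D: D consumed = 2ξ₁ = 0.558 × 545 → ξ₁ = 152.1 mol/s.
E balance: n_E = 0 + 1ξ₁ − 1ξ₂ = 58.5 → ξ₂ = (1·152.1 − 58.5)/1 = 93.56 mol/s.
Outlet amounts (n = n₀ + Σ ν·ξ):
  D: 545 − 2(152.1) = 240.9
  E: 0 + 1(152.1) − 1(93.56) = 58.5
  A: 0 + 2(93.56) = 187.1
Total out = 240.9 + 58.5 + 187.1 = 486.5 mol/s.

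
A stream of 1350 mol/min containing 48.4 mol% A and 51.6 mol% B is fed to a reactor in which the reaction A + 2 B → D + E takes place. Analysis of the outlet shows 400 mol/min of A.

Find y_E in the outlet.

For A: n = n₀ − 1ξ → 400 = 653.4 − 1ξ, giving ξ = 253.4 mol/min.
Outlet amounts (n = n₀ + ν ξ):
  A: 653.4 − 1(253.4) = 400
  B: 696.6 − 2(253.4) = 189.8
  D: 0 + 1(253.4) = 253.4
  E: 0 + 1(253.4) = 253.4
Total out = 1097 mol/min; y_E = 253.4 / 1097 = 0.2311.

0.231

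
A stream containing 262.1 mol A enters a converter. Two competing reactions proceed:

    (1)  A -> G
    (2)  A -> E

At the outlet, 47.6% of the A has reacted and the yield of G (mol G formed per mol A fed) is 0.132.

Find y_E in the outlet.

Yield of G: 1ξ₁ / 262.1 = 0.132 → ξ₁ = 34.6 mol.
Conversion of A: 1ξ₁ + 1ξ₂ = 0.476 × 262.1 = 124.8 → ξ₂ = 90.16 mol.
Outlet amounts (n = n₀ + Σ ν·ξ):
  A: 262.1 − 1(34.6) − 1(90.16) = 137.3
  G: 0 + 1(34.6) = 34.6
  E: 0 + 1(90.16) = 90.16
Total out = 262.1 mol; y_E = 90.16 / 262.1 = 0.344.

0.344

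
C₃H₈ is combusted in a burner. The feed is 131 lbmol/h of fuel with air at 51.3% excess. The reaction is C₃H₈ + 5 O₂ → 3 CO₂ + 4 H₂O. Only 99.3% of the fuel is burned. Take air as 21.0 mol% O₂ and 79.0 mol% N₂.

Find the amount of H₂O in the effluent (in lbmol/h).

520 lbmol/h

Stoichiometric O₂ = 5 × 131 = 655 lbmol/h; O₂ fed = 655 × 1.513 = 991 lbmol/h.
N₂ fed = 991 × 79/21 = 3728 lbmol/h.
Fuel reacted = 0.993 × 131 → ξ = 130.1 lbmol/h.
Outlet (n = n₀ + ν ξ):
  C₃H₈: 131 − 1(130.1) = 0.917
  O₂: 991 − 5(130.1) = 340.6
  N₂: 3728 (inert)
  CO₂: 0 + 3(130.1) = 390.2
  H₂O: 0 + 4(130.1) = 520.3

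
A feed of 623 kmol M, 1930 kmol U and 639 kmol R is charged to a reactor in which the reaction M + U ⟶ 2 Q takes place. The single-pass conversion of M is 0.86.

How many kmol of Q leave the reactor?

M reacted = 0.86 × 623 = 535.8 kmol; ν_M = −1, so ξ = 535.8/1 = 535.8 kmol.
Outlet amounts (n = n₀ + ν ξ):
  M: 623 − 1(535.8) = 87.22
  U: 1930 − 1(535.8) = 1394
  Q: 0 + 2(535.8) = 1072
  R: 639 (inert)

1070 kmol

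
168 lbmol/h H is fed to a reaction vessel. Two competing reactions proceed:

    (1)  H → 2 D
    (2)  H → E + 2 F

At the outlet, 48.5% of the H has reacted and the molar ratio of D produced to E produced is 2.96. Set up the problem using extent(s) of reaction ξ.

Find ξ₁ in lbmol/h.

ξ₁ = 48.6 lbmol/h

Conversion of H: H consumed = 0.485 × 168 = 81.48 lbmol/h = 1ξ₁ + 1ξ₂.
Selectivity: 2ξ₁ / (1ξ₂) = 2.96 → ξ₁ = 1.48 ξ₂.
Substitute: (1·1.48 + 1) ξ₂ = 81.48 → ξ₂ = 32.85 lbmol/h, ξ₁ = 48.63 lbmol/h.
Outlet amounts (n = n₀ + Σ ν·ξ):
  H: 168 − 1(48.63) − 1(32.85) = 86.52
  D: 0 + 2(48.63) = 97.25
  E: 0 + 1(32.85) = 32.85
  F: 0 + 2(32.85) = 65.71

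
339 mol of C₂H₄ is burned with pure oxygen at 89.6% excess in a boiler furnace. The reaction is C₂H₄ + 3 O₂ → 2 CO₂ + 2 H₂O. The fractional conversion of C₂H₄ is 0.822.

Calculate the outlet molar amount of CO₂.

Stoichiometric O₂ = 3 × 339 = 1017 mol; O₂ fed = 1017 × 1.896 = 1928 mol.
Fuel reacted = 0.822 × 339 → ξ = 278.7 mol.
Outlet (n = n₀ + ν ξ):
  C₂H₄: 339 − 1(278.7) = 60.34
  O₂: 1928 − 3(278.7) = 1092
  CO₂: 0 + 2(278.7) = 557.3
  H₂O: 0 + 2(278.7) = 557.3

557 mol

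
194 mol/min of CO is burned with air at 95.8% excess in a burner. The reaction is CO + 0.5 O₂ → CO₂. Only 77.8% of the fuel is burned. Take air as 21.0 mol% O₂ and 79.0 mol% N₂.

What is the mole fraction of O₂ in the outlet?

0.112

Stoichiometric O₂ = 0.5 × 194 = 97 mol/min; O₂ fed = 97 × 1.958 = 189.9 mol/min.
N₂ fed = 189.9 × 79/21 = 714.5 mol/min.
Fuel reacted = 0.778 × 194 → ξ = 150.9 mol/min.
Outlet (n = n₀ + ν ξ):
  CO: 194 − 1(150.9) = 43.07
  O₂: 189.9 − 0.5(150.9) = 114.5
  N₂: 714.5 (inert)
  CO₂: 0 + 1(150.9) = 150.9
Total out = 1023 mol/min; y_O₂ = 114.5 / 1023 = 0.1119.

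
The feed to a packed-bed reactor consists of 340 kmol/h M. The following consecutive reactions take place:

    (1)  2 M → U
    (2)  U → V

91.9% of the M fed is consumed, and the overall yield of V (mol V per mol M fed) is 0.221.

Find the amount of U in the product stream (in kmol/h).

Conversion of M: M consumed = 2ξ₁ = 0.919 × 340 → ξ₁ = 156.2 kmol/h.
Yield of V: 1ξ₂ / 340 = 0.221 → ξ₂ = 75.14 kmol/h.
Outlet amounts (n = n₀ + Σ ν·ξ):
  M: 340 − 2(156.2) = 27.54
  U: 0 + 1(156.2) − 1(75.14) = 81.09
  V: 0 + 1(75.14) = 75.14

81.1 kmol/h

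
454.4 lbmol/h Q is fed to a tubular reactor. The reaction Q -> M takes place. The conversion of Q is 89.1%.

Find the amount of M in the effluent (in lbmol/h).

Q reacted = 0.891 × 454.4 = 404.9 lbmol/h; ν_Q = −1, so ξ = 404.9/1 = 404.9 lbmol/h.
Outlet amounts (n = n₀ + ν ξ):
  Q: 454.4 − 1(404.9) = 49.53
  M: 0 + 1(404.9) = 404.9

405 lbmol/h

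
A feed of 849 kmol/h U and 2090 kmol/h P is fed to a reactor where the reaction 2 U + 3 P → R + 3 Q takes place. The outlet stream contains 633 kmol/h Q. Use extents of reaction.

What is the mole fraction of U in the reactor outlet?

0.157

For Q: n = n₀ + 3ξ → 633 = 0 + 3ξ, giving ξ = 211 kmol/h.
Outlet amounts (n = n₀ + ν ξ):
  U: 849 − 2(211) = 427
  P: 2090 − 3(211) = 1457
  R: 0 + 1(211) = 211
  Q: 0 + 3(211) = 633
Total out = 2728 kmol/h; y_U = 427 / 2728 = 0.1565.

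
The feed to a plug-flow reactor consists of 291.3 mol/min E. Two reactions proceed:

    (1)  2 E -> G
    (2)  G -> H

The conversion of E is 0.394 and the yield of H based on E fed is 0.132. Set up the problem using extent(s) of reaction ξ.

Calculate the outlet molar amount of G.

18.9 mol/min

Conversion of E: E consumed = 2ξ₁ = 0.394 × 291.3 → ξ₁ = 57.39 mol/min.
Yield of H: 1ξ₂ / 291.3 = 0.132 → ξ₂ = 38.45 mol/min.
Outlet amounts (n = n₀ + Σ ν·ξ):
  E: 291.3 − 2(57.39) = 176.5
  G: 0 + 1(57.39) − 1(38.45) = 18.93
  H: 0 + 1(38.45) = 38.45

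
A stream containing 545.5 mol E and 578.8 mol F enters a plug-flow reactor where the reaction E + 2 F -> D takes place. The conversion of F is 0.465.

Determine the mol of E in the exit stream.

F reacted = 0.465 × 578.8 = 269.1 mol; ν_F = −2, so ξ = 269.1/2 = 134.6 mol.
Outlet amounts (n = n₀ + ν ξ):
  E: 545.5 − 1(134.6) = 410.9
  F: 578.8 − 2(134.6) = 309.7
  D: 0 + 1(134.6) = 134.6

411 mol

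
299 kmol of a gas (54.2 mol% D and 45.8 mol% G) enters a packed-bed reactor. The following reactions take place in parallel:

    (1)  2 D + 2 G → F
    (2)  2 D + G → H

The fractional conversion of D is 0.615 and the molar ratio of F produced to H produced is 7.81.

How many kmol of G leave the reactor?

Conversion of D: D consumed = 0.615 × 162.1 = 99.67 kmol = 2ξ₁ + 2ξ₂.
Selectivity: 1ξ₁ / (1ξ₂) = 7.81 → ξ₁ = 7.81 ξ₂.
Substitute: (2·7.81 + 2) ξ₂ = 99.67 → ξ₂ = 5.656 kmol, ξ₁ = 44.18 kmol.
Outlet amounts (n = n₀ + Σ ν·ξ):
  D: 162.1 − 2(44.18) − 2(5.656) = 62.39
  G: 136.9 − 2(44.18) − 1(5.656) = 42.93
  F: 0 + 1(44.18) = 44.18
  H: 0 + 1(5.656) = 5.656

42.9 kmol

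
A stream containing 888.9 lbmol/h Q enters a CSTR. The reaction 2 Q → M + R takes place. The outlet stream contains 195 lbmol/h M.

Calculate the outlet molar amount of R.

For M: n = n₀ + 1ξ → 195 = 0 + 1ξ, giving ξ = 195 lbmol/h.
Outlet amounts (n = n₀ + ν ξ):
  Q: 888.9 − 2(195) = 498.9
  M: 0 + 1(195) = 195
  R: 0 + 1(195) = 195

195 lbmol/h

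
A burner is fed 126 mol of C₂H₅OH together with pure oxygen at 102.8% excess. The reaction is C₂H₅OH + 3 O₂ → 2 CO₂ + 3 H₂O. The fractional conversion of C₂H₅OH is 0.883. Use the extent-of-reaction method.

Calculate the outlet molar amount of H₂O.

Stoichiometric O₂ = 3 × 126 = 378 mol; O₂ fed = 378 × 2.028 = 766.6 mol.
Fuel reacted = 0.883 × 126 → ξ = 111.3 mol.
Outlet (n = n₀ + ν ξ):
  C₂H₅OH: 126 − 1(111.3) = 14.74
  O₂: 766.6 − 3(111.3) = 432.8
  CO₂: 0 + 2(111.3) = 222.5
  H₂O: 0 + 3(111.3) = 333.8

334 mol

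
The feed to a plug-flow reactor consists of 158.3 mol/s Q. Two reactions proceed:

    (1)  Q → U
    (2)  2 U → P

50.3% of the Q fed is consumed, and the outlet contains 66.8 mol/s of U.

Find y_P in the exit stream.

Conversion of Q: Q consumed = 1ξ₁ = 0.503 × 158.3 → ξ₁ = 79.62 mol/s.
U balance: n_U = 0 + 1ξ₁ − 2ξ₂ = 66.8 → ξ₂ = (1·79.62 − 66.8)/2 = 6.412 mol/s.
Outlet amounts (n = n₀ + Σ ν·ξ):
  Q: 158.3 − 1(79.62) = 78.68
  U: 0 + 1(79.62) − 2(6.412) = 66.8
  P: 0 + 1(6.412) = 6.412
Total out = 151.9 mol/s; y_P = 6.412 / 151.9 = 0.04222.

0.0422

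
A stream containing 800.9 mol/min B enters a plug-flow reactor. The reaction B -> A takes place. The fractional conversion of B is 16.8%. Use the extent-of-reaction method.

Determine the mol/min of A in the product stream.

B reacted = 0.168 × 800.9 = 134.6 mol/min; ν_B = −1, so ξ = 134.6/1 = 134.6 mol/min.
Outlet amounts (n = n₀ + ν ξ):
  B: 800.9 − 1(134.6) = 666.3
  A: 0 + 1(134.6) = 134.6

135 mol/min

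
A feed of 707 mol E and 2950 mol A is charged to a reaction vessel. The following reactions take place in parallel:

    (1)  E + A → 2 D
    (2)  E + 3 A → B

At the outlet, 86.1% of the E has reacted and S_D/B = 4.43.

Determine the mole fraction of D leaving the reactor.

Conversion of E: E consumed = 0.861 × 707 = 608.7 mol = 1ξ₁ + 1ξ₂.
Selectivity: 2ξ₁ / (1ξ₂) = 4.43 → ξ₁ = 2.215 ξ₂.
Substitute: (1·2.215 + 1) ξ₂ = 608.7 → ξ₂ = 189.3 mol, ξ₁ = 419.4 mol.
Outlet amounts (n = n₀ + Σ ν·ξ):
  E: 707 − 1(419.4) − 1(189.3) = 98.27
  A: 2950 − 1(419.4) − 3(189.3) = 1963
  D: 0 + 2(419.4) = 838.8
  B: 0 + 1(189.3) = 189.3
Total out = 3089 mol; y_D = 838.8 / 3089 = 0.2715.

0.272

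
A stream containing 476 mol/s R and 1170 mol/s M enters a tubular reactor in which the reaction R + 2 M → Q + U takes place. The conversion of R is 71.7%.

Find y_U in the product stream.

R reacted = 0.717 × 476 = 341.3 mol/s; ν_R = −1, so ξ = 341.3/1 = 341.3 mol/s.
Outlet amounts (n = n₀ + ν ξ):
  R: 476 − 1(341.3) = 134.7
  M: 1170 − 2(341.3) = 487.4
  Q: 0 + 1(341.3) = 341.3
  U: 0 + 1(341.3) = 341.3
Total out = 1305 mol/s; y_U = 341.3 / 1305 = 0.2616.

0.262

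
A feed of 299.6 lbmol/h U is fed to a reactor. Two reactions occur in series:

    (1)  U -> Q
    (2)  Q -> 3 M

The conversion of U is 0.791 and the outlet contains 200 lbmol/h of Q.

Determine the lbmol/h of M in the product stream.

111 lbmol/h

Conversion of U: U consumed = 1ξ₁ = 0.791 × 299.6 → ξ₁ = 237 lbmol/h.
Q balance: n_Q = 0 + 1ξ₁ − 1ξ₂ = 200 → ξ₂ = (1·237 − 200)/1 = 36.98 lbmol/h.
Outlet amounts (n = n₀ + Σ ν·ξ):
  U: 299.6 − 1(237) = 62.62
  Q: 0 + 1(237) − 1(36.98) = 200
  M: 0 + 3(36.98) = 111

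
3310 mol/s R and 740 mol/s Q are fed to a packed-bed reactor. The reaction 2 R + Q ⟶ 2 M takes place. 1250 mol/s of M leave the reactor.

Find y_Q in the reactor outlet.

For M: n = n₀ + 2ξ → 1250 = 0 + 2ξ, giving ξ = 625 mol/s.
Outlet amounts (n = n₀ + ν ξ):
  R: 3310 − 2(625) = 2060
  Q: 740 − 1(625) = 115
  M: 0 + 2(625) = 1250
Total out = 3425 mol/s; y_Q = 115 / 3425 = 0.03358.

0.0336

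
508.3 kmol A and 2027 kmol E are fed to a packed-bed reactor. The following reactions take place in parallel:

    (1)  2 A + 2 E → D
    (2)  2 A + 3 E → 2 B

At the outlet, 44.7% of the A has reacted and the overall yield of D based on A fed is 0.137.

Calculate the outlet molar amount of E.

Yield of D: 1ξ₁ / 508.3 = 0.137 → ξ₁ = 69.64 kmol.
Conversion of A: 2ξ₁ + 2ξ₂ = 0.447 × 508.3 = 227.2 → ξ₂ = 43.97 kmol.
Outlet amounts (n = n₀ + Σ ν·ξ):
  A: 508.3 − 2(69.64) − 2(43.97) = 281.1
  E: 2027 − 2(69.64) − 3(43.97) = 1756
  D: 0 + 1(69.64) = 69.64
  B: 0 + 2(43.97) = 87.94

1760 kmol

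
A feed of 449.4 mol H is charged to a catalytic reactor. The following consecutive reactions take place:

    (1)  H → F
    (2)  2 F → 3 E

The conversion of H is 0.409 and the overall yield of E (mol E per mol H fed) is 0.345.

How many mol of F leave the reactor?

Conversion of H: H consumed = 1ξ₁ = 0.409 × 449.4 → ξ₁ = 183.8 mol.
Yield of E: 3ξ₂ / 449.4 = 0.345 → ξ₂ = 51.68 mol.
Outlet amounts (n = n₀ + Σ ν·ξ):
  H: 449.4 − 1(183.8) = 265.6
  F: 0 + 1(183.8) − 2(51.68) = 80.44
  E: 0 + 3(51.68) = 155

80.4 mol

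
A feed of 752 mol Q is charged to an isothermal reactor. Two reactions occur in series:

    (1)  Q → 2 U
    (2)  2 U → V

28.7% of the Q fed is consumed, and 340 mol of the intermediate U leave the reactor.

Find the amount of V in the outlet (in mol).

Conversion of Q: Q consumed = 1ξ₁ = 0.287 × 752 → ξ₁ = 215.8 mol.
U balance: n_U = 0 + 2ξ₁ − 2ξ₂ = 340 → ξ₂ = (2·215.8 − 340)/2 = 45.82 mol.
Outlet amounts (n = n₀ + Σ ν·ξ):
  Q: 752 − 1(215.8) = 536.2
  U: 0 + 2(215.8) − 2(45.82) = 340
  V: 0 + 1(45.82) = 45.82

45.8 mol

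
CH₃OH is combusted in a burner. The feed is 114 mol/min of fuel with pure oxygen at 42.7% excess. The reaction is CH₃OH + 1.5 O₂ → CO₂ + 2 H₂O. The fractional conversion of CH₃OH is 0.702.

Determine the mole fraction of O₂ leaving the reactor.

0.311

Stoichiometric O₂ = 1.5 × 114 = 171 mol/min; O₂ fed = 171 × 1.427 = 244 mol/min.
Fuel reacted = 0.702 × 114 → ξ = 80.03 mol/min.
Outlet (n = n₀ + ν ξ):
  CH₃OH: 114 − 1(80.03) = 33.97
  O₂: 244 − 1.5(80.03) = 124
  CO₂: 0 + 1(80.03) = 80.03
  H₂O: 0 + 2(80.03) = 160.1
Total out = 398 mol/min; y_O₂ = 124 / 398 = 0.3115.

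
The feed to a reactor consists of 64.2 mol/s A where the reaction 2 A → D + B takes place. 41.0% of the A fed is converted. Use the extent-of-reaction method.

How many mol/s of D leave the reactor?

13.2 mol/s

A reacted = 0.41 × 64.2 = 26.32 mol/s; ν_A = −2, so ξ = 26.32/2 = 13.16 mol/s.
Outlet amounts (n = n₀ + ν ξ):
  A: 64.2 − 2(13.16) = 37.88
  D: 0 + 1(13.16) = 13.16
  B: 0 + 1(13.16) = 13.16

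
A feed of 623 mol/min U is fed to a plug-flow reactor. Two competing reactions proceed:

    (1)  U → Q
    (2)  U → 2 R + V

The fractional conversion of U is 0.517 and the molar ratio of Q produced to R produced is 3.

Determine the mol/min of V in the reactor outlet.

Conversion of U: U consumed = 0.517 × 623 = 322.1 mol/min = 1ξ₁ + 1ξ₂.
Selectivity: 1ξ₁ / (2ξ₂) = 3 → ξ₁ = 6 ξ₂.
Substitute: (1·6 + 1) ξ₂ = 322.1 → ξ₂ = 46.01 mol/min, ξ₁ = 276.1 mol/min.
Outlet amounts (n = n₀ + Σ ν·ξ):
  U: 623 − 1(276.1) − 1(46.01) = 300.9
  Q: 0 + 1(276.1) = 276.1
  R: 0 + 2(46.01) = 92.03
  V: 0 + 1(46.01) = 46.01

46 mol/min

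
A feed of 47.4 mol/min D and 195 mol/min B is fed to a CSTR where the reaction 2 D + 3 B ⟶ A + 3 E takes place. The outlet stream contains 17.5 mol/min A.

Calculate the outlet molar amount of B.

142 mol/min

For A: n = n₀ + 1ξ → 17.5 = 0 + 1ξ, giving ξ = 17.5 mol/min.
Outlet amounts (n = n₀ + ν ξ):
  D: 47.4 − 2(17.5) = 12.4
  B: 195 − 3(17.5) = 142.5
  A: 0 + 1(17.5) = 17.5
  E: 0 + 3(17.5) = 52.5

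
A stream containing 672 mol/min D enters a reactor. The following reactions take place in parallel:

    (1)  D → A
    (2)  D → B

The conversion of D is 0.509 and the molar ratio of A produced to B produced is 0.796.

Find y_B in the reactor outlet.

Conversion of D: D consumed = 0.509 × 672 = 342 mol/min = 1ξ₁ + 1ξ₂.
Selectivity: 1ξ₁ / (1ξ₂) = 0.796 → ξ₁ = 0.796 ξ₂.
Substitute: (1·0.796 + 1) ξ₂ = 342 → ξ₂ = 190.4 mol/min, ξ₁ = 151.6 mol/min.
Outlet amounts (n = n₀ + Σ ν·ξ):
  D: 672 − 1(151.6) − 1(190.4) = 330
  A: 0 + 1(151.6) = 151.6
  B: 0 + 1(190.4) = 190.4
Total out = 672 mol/min; y_B = 190.4 / 672 = 0.2834.

0.283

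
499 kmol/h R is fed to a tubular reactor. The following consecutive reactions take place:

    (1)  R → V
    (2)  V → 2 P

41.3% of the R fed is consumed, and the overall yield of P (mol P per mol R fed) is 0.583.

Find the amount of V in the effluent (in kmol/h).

60.6 kmol/h

Conversion of R: R consumed = 1ξ₁ = 0.413 × 499 → ξ₁ = 206.1 kmol/h.
Yield of P: 2ξ₂ / 499 = 0.583 → ξ₂ = 145.5 kmol/h.
Outlet amounts (n = n₀ + Σ ν·ξ):
  R: 499 − 1(206.1) = 292.9
  V: 0 + 1(206.1) − 1(145.5) = 60.63
  P: 0 + 2(145.5) = 290.9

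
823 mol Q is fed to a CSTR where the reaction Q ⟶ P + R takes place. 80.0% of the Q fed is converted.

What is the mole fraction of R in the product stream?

0.444

Q reacted = 0.8 × 823 = 658.4 mol; ν_Q = −1, so ξ = 658.4/1 = 658.4 mol.
Outlet amounts (n = n₀ + ν ξ):
  Q: 823 − 1(658.4) = 164.6
  P: 0 + 1(658.4) = 658.4
  R: 0 + 1(658.4) = 658.4
Total out = 1481 mol; y_R = 658.4 / 1481 = 0.4444.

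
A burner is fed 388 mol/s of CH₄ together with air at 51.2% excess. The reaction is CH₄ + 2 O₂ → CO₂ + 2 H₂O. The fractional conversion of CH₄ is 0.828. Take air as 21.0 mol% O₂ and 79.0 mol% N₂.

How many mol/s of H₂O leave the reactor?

643 mol/s

Stoichiometric O₂ = 2 × 388 = 776 mol/s; O₂ fed = 776 × 1.512 = 1173 mol/s.
N₂ fed = 1173 × 79/21 = 4414 mol/s.
Fuel reacted = 0.828 × 388 → ξ = 321.3 mol/s.
Outlet (n = n₀ + ν ξ):
  CH₄: 388 − 1(321.3) = 66.74
  O₂: 1173 − 2(321.3) = 530.8
  N₂: 4414 (inert)
  CO₂: 0 + 1(321.3) = 321.3
  H₂O: 0 + 2(321.3) = 642.5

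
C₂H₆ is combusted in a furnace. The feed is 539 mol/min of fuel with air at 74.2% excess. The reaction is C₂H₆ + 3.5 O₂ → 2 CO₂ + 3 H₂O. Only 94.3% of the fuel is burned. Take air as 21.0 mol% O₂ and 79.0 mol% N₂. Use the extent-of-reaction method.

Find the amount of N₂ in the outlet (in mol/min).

12400 mol/min

Stoichiometric O₂ = 3.5 × 539 = 1886 mol/min; O₂ fed = 1886 × 1.742 = 3286 mol/min.
N₂ fed = 3286 × 79/21 = 12360 mol/min.
Fuel reacted = 0.943 × 539 → ξ = 508.3 mol/min.
Outlet (n = n₀ + ν ξ):
  C₂H₆: 539 − 1(508.3) = 30.72
  O₂: 3286 − 3.5(508.3) = 1507
  N₂: 12360 (inert)
  CO₂: 0 + 2(508.3) = 1017
  H₂O: 0 + 3(508.3) = 1525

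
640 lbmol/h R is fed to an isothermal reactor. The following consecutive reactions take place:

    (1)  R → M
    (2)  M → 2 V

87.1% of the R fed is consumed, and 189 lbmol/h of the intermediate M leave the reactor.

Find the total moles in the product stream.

Conversion of R: R consumed = 1ξ₁ = 0.871 × 640 → ξ₁ = 557.4 lbmol/h.
M balance: n_M = 0 + 1ξ₁ − 1ξ₂ = 189 → ξ₂ = (1·557.4 − 189)/1 = 368.4 lbmol/h.
Outlet amounts (n = n₀ + Σ ν·ξ):
  R: 640 − 1(557.4) = 82.56
  M: 0 + 1(557.4) − 1(368.4) = 189
  V: 0 + 2(368.4) = 736.9
Total out = 82.56 + 189 + 736.9 = 1008 lbmol/h.

1010 lbmol/h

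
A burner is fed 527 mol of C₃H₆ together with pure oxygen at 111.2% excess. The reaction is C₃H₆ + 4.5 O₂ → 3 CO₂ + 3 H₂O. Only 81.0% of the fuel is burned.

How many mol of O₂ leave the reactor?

3090 mol

Stoichiometric O₂ = 4.5 × 527 = 2372 mol; O₂ fed = 2372 × 2.112 = 5009 mol.
Fuel reacted = 0.81 × 527 → ξ = 426.9 mol.
Outlet (n = n₀ + ν ξ):
  C₃H₆: 527 − 1(426.9) = 100.1
  O₂: 5009 − 4.5(426.9) = 3088
  CO₂: 0 + 3(426.9) = 1281
  H₂O: 0 + 3(426.9) = 1281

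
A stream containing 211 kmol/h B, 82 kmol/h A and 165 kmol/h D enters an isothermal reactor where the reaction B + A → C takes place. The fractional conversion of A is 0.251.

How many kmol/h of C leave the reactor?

A reacted = 0.251 × 82 = 20.58 kmol/h; ν_A = −1, so ξ = 20.58/1 = 20.58 kmol/h.
Outlet amounts (n = n₀ + ν ξ):
  B: 211 − 1(20.58) = 190.4
  A: 82 − 1(20.58) = 61.42
  C: 0 + 1(20.58) = 20.58
  D: 165 (inert)

20.6 kmol/h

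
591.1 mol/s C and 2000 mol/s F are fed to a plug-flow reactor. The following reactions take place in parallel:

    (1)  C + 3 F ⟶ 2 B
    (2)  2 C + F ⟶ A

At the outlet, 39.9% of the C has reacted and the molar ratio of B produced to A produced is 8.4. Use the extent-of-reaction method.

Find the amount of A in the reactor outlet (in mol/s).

Conversion of C: C consumed = 0.399 × 591.1 = 235.8 mol/s = 1ξ₁ + 2ξ₂.
Selectivity: 2ξ₁ / (1ξ₂) = 8.4 → ξ₁ = 4.2 ξ₂.
Substitute: (1·4.2 + 2) ξ₂ = 235.8 → ξ₂ = 38.04 mol/s, ξ₁ = 159.8 mol/s.
Outlet amounts (n = n₀ + Σ ν·ξ):
  C: 591.1 − 1(159.8) − 2(38.04) = 355.3
  F: 2000 − 3(159.8) − 1(38.04) = 1483
  B: 0 + 2(159.8) = 319.5
  A: 0 + 1(38.04) = 38.04

38 mol/s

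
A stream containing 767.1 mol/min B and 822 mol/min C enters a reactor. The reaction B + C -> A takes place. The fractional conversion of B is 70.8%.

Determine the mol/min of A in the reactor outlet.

B reacted = 0.708 × 767.1 = 543.1 mol/min; ν_B = −1, so ξ = 543.1/1 = 543.1 mol/min.
Outlet amounts (n = n₀ + ν ξ):
  B: 767.1 − 1(543.1) = 224
  C: 822 − 1(543.1) = 278.9
  A: 0 + 1(543.1) = 543.1

543 mol/min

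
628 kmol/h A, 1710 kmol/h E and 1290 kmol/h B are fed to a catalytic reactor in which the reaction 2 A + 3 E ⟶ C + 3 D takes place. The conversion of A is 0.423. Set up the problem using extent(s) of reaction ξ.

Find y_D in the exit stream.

0.114

A reacted = 0.423 × 628 = 265.6 kmol/h; ν_A = −2, so ξ = 265.6/2 = 132.8 kmol/h.
Outlet amounts (n = n₀ + ν ξ):
  A: 628 − 2(132.8) = 362.4
  E: 1710 − 3(132.8) = 1312
  C: 0 + 1(132.8) = 132.8
  D: 0 + 3(132.8) = 398.5
  B: 1290 (inert)
Total out = 3495 kmol/h; y_D = 398.5 / 3495 = 0.114.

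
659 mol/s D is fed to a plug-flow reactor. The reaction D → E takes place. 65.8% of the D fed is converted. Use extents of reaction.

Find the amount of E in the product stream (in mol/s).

D reacted = 0.658 × 659 = 433.6 mol/s; ν_D = −1, so ξ = 433.6/1 = 433.6 mol/s.
Outlet amounts (n = n₀ + ν ξ):
  D: 659 − 1(433.6) = 225.4
  E: 0 + 1(433.6) = 433.6

434 mol/s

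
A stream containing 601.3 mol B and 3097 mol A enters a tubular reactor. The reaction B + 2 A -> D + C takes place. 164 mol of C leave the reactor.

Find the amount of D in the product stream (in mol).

164 mol

For C: n = n₀ + 1ξ → 164 = 0 + 1ξ, giving ξ = 164 mol.
Outlet amounts (n = n₀ + ν ξ):
  B: 601.3 − 1(164) = 437.3
  A: 3097 − 2(164) = 2769
  D: 0 + 1(164) = 164
  C: 0 + 1(164) = 164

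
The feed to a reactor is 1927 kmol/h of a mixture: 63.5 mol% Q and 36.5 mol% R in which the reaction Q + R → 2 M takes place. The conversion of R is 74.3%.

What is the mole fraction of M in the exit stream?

0.542

R reacted = 0.743 × 703.4 = 522.6 kmol/h; ν_R = −1, so ξ = 522.6/1 = 522.6 kmol/h.
Outlet amounts (n = n₀ + ν ξ):
  Q: 1224 − 1(522.6) = 701.1
  R: 703.4 − 1(522.6) = 180.8
  M: 0 + 2(522.6) = 1045
Total out = 1927 kmol/h; y_M = 1045 / 1927 = 0.5424.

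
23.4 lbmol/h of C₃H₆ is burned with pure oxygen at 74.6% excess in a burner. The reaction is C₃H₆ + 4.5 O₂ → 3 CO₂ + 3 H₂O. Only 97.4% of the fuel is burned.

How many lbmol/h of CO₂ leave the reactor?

Stoichiometric O₂ = 4.5 × 23.4 = 105.3 lbmol/h; O₂ fed = 105.3 × 1.746 = 183.9 lbmol/h.
Fuel reacted = 0.974 × 23.4 → ξ = 22.79 lbmol/h.
Outlet (n = n₀ + ν ξ):
  C₃H₆: 23.4 − 1(22.79) = 0.6084
  O₂: 183.9 − 4.5(22.79) = 81.29
  CO₂: 0 + 3(22.79) = 68.37
  H₂O: 0 + 3(22.79) = 68.37

68.4 lbmol/h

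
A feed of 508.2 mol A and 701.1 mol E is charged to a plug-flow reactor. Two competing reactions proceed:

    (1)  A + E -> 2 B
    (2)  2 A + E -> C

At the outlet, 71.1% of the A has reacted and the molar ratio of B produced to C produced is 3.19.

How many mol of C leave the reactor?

Conversion of A: A consumed = 0.711 × 508.2 = 361.3 mol = 1ξ₁ + 2ξ₂.
Selectivity: 2ξ₁ / (1ξ₂) = 3.19 → ξ₁ = 1.595 ξ₂.
Substitute: (1·1.595 + 2) ξ₂ = 361.3 → ξ₂ = 100.5 mol, ξ₁ = 160.3 mol.
Outlet amounts (n = n₀ + Σ ν·ξ):
  A: 508.2 − 1(160.3) − 2(100.5) = 146.9
  E: 701.1 − 1(160.3) − 1(100.5) = 440.3
  B: 0 + 2(160.3) = 320.6
  C: 0 + 1(100.5) = 100.5

101 mol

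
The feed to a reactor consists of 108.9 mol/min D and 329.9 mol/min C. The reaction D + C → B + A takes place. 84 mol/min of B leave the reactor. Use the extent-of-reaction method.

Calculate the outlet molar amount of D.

For B: n = n₀ + 1ξ → 84 = 0 + 1ξ, giving ξ = 84 mol/min.
Outlet amounts (n = n₀ + ν ξ):
  D: 108.9 − 1(84) = 24.9
  C: 329.9 − 1(84) = 245.9
  B: 0 + 1(84) = 84
  A: 0 + 1(84) = 84

24.9 mol/min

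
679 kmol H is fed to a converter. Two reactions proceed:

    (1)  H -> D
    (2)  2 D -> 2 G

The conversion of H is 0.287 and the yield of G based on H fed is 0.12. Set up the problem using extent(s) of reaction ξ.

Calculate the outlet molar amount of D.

113 kmol

Conversion of H: H consumed = 1ξ₁ = 0.287 × 679 → ξ₁ = 194.9 kmol.
Yield of G: 2ξ₂ / 679 = 0.12 → ξ₂ = 40.74 kmol.
Outlet amounts (n = n₀ + Σ ν·ξ):
  H: 679 − 1(194.9) = 484.1
  D: 0 + 1(194.9) − 2(40.74) = 113.4
  G: 0 + 2(40.74) = 81.48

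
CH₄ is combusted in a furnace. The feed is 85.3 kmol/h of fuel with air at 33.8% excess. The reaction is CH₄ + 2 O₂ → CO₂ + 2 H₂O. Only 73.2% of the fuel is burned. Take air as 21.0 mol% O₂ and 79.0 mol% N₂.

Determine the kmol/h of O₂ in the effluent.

103 kmol/h

Stoichiometric O₂ = 2 × 85.3 = 170.6 kmol/h; O₂ fed = 170.6 × 1.338 = 228.3 kmol/h.
N₂ fed = 228.3 × 79/21 = 858.7 kmol/h.
Fuel reacted = 0.732 × 85.3 → ξ = 62.44 kmol/h.
Outlet (n = n₀ + ν ξ):
  CH₄: 85.3 − 1(62.44) = 22.86
  O₂: 228.3 − 2(62.44) = 103.4
  N₂: 858.7 (inert)
  CO₂: 0 + 1(62.44) = 62.44
  H₂O: 0 + 2(62.44) = 124.9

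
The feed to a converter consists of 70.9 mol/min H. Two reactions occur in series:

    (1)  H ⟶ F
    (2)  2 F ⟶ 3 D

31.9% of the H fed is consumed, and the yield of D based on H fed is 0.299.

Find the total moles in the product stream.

Conversion of H: H consumed = 1ξ₁ = 0.319 × 70.9 → ξ₁ = 22.62 mol/min.
Yield of D: 3ξ₂ / 70.9 = 0.299 → ξ₂ = 7.066 mol/min.
Outlet amounts (n = n₀ + Σ ν·ξ):
  H: 70.9 − 1(22.62) = 48.28
  F: 0 + 1(22.62) − 2(7.066) = 8.484
  D: 0 + 3(7.066) = 21.2
Total out = 48.28 + 8.484 + 21.2 = 77.97 mol/min.

78 mol/min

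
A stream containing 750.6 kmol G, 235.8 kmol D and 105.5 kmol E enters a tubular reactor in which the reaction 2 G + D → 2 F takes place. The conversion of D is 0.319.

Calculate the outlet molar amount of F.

D reacted = 0.319 × 235.8 = 75.22 kmol; ν_D = −1, so ξ = 75.22/1 = 75.22 kmol.
Outlet amounts (n = n₀ + ν ξ):
  G: 750.6 − 2(75.22) = 600.2
  D: 235.8 − 1(75.22) = 160.6
  F: 0 + 2(75.22) = 150.4
  E: 105.5 (inert)

150 kmol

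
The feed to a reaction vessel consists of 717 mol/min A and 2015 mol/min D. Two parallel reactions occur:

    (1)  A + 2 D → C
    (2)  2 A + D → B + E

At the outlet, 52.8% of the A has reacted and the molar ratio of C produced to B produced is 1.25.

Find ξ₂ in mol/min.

Conversion of A: A consumed = 0.528 × 717 = 378.6 mol/min = 1ξ₁ + 2ξ₂.
Selectivity: 1ξ₁ / (1ξ₂) = 1.25 → ξ₁ = 1.25 ξ₂.
Substitute: (1·1.25 + 2) ξ₂ = 378.6 → ξ₂ = 116.5 mol/min, ξ₁ = 145.6 mol/min.
Outlet amounts (n = n₀ + Σ ν·ξ):
  A: 717 − 1(145.6) − 2(116.5) = 338.4
  D: 2015 − 2(145.6) − 1(116.5) = 1607
  C: 0 + 1(145.6) = 145.6
  B: 0 + 1(116.5) = 116.5
  E: 0 + 1(116.5) = 116.5

ξ₂ = 116 mol/min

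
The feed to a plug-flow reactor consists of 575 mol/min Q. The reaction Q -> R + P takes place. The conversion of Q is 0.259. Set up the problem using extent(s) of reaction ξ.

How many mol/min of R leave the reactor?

Q reacted = 0.259 × 575 = 148.9 mol/min; ν_Q = −1, so ξ = 148.9/1 = 148.9 mol/min.
Outlet amounts (n = n₀ + ν ξ):
  Q: 575 − 1(148.9) = 426.1
  R: 0 + 1(148.9) = 148.9
  P: 0 + 1(148.9) = 148.9

149 mol/min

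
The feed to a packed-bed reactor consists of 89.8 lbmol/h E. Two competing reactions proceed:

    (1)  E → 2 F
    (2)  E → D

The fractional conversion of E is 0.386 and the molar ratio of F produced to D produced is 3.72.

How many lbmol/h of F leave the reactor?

Conversion of E: E consumed = 0.386 × 89.8 = 34.66 lbmol/h = 1ξ₁ + 1ξ₂.
Selectivity: 2ξ₁ / (1ξ₂) = 3.72 → ξ₁ = 1.86 ξ₂.
Substitute: (1·1.86 + 1) ξ₂ = 34.66 → ξ₂ = 12.12 lbmol/h, ξ₁ = 22.54 lbmol/h.
Outlet amounts (n = n₀ + Σ ν·ξ):
  E: 89.8 − 1(22.54) − 1(12.12) = 55.14
  F: 0 + 2(22.54) = 45.09
  D: 0 + 1(12.12) = 12.12

45.1 lbmol/h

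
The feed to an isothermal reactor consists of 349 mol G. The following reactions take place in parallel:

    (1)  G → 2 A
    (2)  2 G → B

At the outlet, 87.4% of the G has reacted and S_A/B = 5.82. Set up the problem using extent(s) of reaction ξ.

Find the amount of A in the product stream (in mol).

362 mol

Conversion of G: G consumed = 0.874 × 349 = 305 mol = 1ξ₁ + 2ξ₂.
Selectivity: 2ξ₁ / (1ξ₂) = 5.82 → ξ₁ = 2.91 ξ₂.
Substitute: (1·2.91 + 2) ξ₂ = 305 → ξ₂ = 62.12 mol, ξ₁ = 180.8 mol.
Outlet amounts (n = n₀ + Σ ν·ξ):
  G: 349 − 1(180.8) − 2(62.12) = 43.97
  A: 0 + 2(180.8) = 361.6
  B: 0 + 1(62.12) = 62.12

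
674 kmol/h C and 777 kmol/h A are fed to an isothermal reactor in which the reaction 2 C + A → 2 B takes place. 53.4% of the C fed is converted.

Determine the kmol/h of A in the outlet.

C reacted = 0.534 × 674 = 359.9 kmol/h; ν_C = −2, so ξ = 359.9/2 = 180 kmol/h.
Outlet amounts (n = n₀ + ν ξ):
  C: 674 − 2(180) = 314.1
  A: 777 − 1(180) = 597
  B: 0 + 2(180) = 359.9

597 kmol/h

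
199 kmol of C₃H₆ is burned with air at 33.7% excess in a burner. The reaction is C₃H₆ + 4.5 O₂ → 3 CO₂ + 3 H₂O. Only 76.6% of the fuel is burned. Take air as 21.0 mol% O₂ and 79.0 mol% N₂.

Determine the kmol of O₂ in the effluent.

Stoichiometric O₂ = 4.5 × 199 = 895.5 kmol; O₂ fed = 895.5 × 1.337 = 1197 kmol.
N₂ fed = 1197 × 79/21 = 4504 kmol.
Fuel reacted = 0.766 × 199 → ξ = 152.4 kmol.
Outlet (n = n₀ + ν ξ):
  C₃H₆: 199 − 1(152.4) = 46.57
  O₂: 1197 − 4.5(152.4) = 511.3
  N₂: 4504 (inert)
  CO₂: 0 + 3(152.4) = 457.3
  H₂O: 0 + 3(152.4) = 457.3

511 kmol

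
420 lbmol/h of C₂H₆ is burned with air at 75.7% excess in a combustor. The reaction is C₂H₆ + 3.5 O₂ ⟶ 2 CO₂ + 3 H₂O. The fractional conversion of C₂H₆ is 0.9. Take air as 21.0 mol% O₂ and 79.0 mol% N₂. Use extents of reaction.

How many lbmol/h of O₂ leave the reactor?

1260 lbmol/h

Stoichiometric O₂ = 3.5 × 420 = 1470 lbmol/h; O₂ fed = 1470 × 1.757 = 2583 lbmol/h.
N₂ fed = 2583 × 79/21 = 9716 lbmol/h.
Fuel reacted = 0.9 × 420 → ξ = 378 lbmol/h.
Outlet (n = n₀ + ν ξ):
  C₂H₆: 420 − 1(378) = 42
  O₂: 2583 − 3.5(378) = 1260
  N₂: 9716 (inert)
  CO₂: 0 + 2(378) = 756
  H₂O: 0 + 3(378) = 1134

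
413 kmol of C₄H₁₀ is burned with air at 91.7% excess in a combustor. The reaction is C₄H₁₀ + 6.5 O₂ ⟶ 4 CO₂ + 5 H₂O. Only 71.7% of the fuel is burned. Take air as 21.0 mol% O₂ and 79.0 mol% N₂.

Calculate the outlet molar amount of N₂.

19400 kmol

Stoichiometric O₂ = 6.5 × 413 = 2684 kmol; O₂ fed = 2684 × 1.917 = 5146 kmol.
N₂ fed = 5146 × 79/21 = 19360 kmol.
Fuel reacted = 0.717 × 413 → ξ = 296.1 kmol.
Outlet (n = n₀ + ν ξ):
  C₄H₁₀: 413 − 1(296.1) = 116.9
  O₂: 5146 − 6.5(296.1) = 3221
  N₂: 19360 (inert)
  CO₂: 0 + 4(296.1) = 1184
  H₂O: 0 + 5(296.1) = 1481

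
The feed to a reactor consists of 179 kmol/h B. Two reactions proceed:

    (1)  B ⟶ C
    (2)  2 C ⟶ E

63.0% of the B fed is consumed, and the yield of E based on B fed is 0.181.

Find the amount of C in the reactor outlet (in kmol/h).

48 kmol/h

Conversion of B: B consumed = 1ξ₁ = 0.63 × 179 → ξ₁ = 112.8 kmol/h.
Yield of E: 1ξ₂ / 179 = 0.181 → ξ₂ = 32.4 kmol/h.
Outlet amounts (n = n₀ + Σ ν·ξ):
  B: 179 − 1(112.8) = 66.23
  C: 0 + 1(112.8) − 2(32.4) = 47.97
  E: 0 + 1(32.4) = 32.4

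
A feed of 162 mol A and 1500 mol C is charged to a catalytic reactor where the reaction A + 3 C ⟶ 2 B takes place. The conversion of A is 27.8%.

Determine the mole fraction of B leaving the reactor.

0.0573

A reacted = 0.278 × 162 = 45.04 mol; ν_A = −1, so ξ = 45.04/1 = 45.04 mol.
Outlet amounts (n = n₀ + ν ξ):
  A: 162 − 1(45.04) = 117
  C: 1500 − 3(45.04) = 1365
  B: 0 + 2(45.04) = 90.07
Total out = 1572 mol; y_B = 90.07 / 1572 = 0.0573.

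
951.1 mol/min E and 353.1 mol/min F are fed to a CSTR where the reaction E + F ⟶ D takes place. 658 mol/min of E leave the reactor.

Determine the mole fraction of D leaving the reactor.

0.29

For E: n = n₀ − 1ξ → 658 = 951.1 − 1ξ, giving ξ = 293.1 mol/min.
Outlet amounts (n = n₀ + ν ξ):
  E: 951.1 − 1(293.1) = 658
  F: 353.1 − 1(293.1) = 60
  D: 0 + 1(293.1) = 293.1
Total out = 1011 mol/min; y_D = 293.1 / 1011 = 0.2899.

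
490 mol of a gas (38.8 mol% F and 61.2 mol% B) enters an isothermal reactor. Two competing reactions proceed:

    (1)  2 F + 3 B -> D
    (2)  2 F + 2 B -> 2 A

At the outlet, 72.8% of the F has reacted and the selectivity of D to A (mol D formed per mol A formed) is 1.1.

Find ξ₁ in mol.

Conversion of F: F consumed = 0.728 × 190.1 = 138.4 mol = 2ξ₁ + 2ξ₂.
Selectivity: 1ξ₁ / (2ξ₂) = 1.1 → ξ₁ = 2.2 ξ₂.
Substitute: (2·2.2 + 2) ξ₂ = 138.4 → ξ₂ = 21.63 mol, ξ₁ = 47.58 mol.
Outlet amounts (n = n₀ + Σ ν·ξ):
  F: 190.1 − 2(47.58) − 2(21.63) = 51.71
  B: 299.9 − 3(47.58) − 2(21.63) = 113.9
  D: 0 + 1(47.58) = 47.58
  A: 0 + 2(21.63) = 43.25

ξ₁ = 47.6 mol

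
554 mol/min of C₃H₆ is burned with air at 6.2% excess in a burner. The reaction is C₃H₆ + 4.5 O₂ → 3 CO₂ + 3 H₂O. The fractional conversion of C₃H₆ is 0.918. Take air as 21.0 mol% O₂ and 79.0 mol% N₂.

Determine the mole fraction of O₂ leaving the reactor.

0.0268

Stoichiometric O₂ = 4.5 × 554 = 2493 mol/min; O₂ fed = 2493 × 1.062 = 2648 mol/min.
N₂ fed = 2648 × 79/21 = 9960 mol/min.
Fuel reacted = 0.918 × 554 → ξ = 508.6 mol/min.
Outlet (n = n₀ + ν ξ):
  C₃H₆: 554 − 1(508.6) = 45.43
  O₂: 2648 − 4.5(508.6) = 359
  N₂: 9960 (inert)
  CO₂: 0 + 3(508.6) = 1526
  H₂O: 0 + 3(508.6) = 1526
Total out = 13420 mol/min; y_O₂ = 359 / 13420 = 0.02676.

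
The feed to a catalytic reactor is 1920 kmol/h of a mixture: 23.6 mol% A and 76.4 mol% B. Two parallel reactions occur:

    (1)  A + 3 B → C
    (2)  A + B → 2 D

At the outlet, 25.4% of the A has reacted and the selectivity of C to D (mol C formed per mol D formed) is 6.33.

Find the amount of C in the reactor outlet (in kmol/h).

Conversion of A: A consumed = 0.254 × 453.1 = 115.1 kmol/h = 1ξ₁ + 1ξ₂.
Selectivity: 1ξ₁ / (2ξ₂) = 6.33 → ξ₁ = 12.66 ξ₂.
Substitute: (1·12.66 + 1) ξ₂ = 115.1 → ξ₂ = 8.426 kmol/h, ξ₁ = 106.7 kmol/h.
Outlet amounts (n = n₀ + Σ ν·ξ):
  A: 453.1 − 1(106.7) − 1(8.426) = 338
  B: 1467 − 3(106.7) − 1(8.426) = 1138
  C: 0 + 1(106.7) = 106.7
  D: 0 + 2(8.426) = 16.85

107 kmol/h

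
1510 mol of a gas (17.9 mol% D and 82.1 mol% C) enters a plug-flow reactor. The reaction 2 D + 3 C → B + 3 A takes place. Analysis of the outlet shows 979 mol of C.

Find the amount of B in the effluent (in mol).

For C: n = n₀ − 3ξ → 979 = 1240 − 3ξ, giving ξ = 86.9 mol.
Outlet amounts (n = n₀ + ν ξ):
  D: 270.3 − 2(86.9) = 96.48
  C: 1240 − 3(86.9) = 979
  B: 0 + 1(86.9) = 86.9
  A: 0 + 3(86.9) = 260.7

86.9 mol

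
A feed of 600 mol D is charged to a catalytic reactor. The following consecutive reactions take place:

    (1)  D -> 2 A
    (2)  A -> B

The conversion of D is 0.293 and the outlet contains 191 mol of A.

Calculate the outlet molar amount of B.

Conversion of D: D consumed = 1ξ₁ = 0.293 × 600 → ξ₁ = 175.8 mol.
A balance: n_A = 0 + 2ξ₁ − 1ξ₂ = 191 → ξ₂ = (2·175.8 − 191)/1 = 160.6 mol.
Outlet amounts (n = n₀ + Σ ν·ξ):
  D: 600 − 1(175.8) = 424.2
  A: 0 + 2(175.8) − 1(160.6) = 191
  B: 0 + 1(160.6) = 160.6

161 mol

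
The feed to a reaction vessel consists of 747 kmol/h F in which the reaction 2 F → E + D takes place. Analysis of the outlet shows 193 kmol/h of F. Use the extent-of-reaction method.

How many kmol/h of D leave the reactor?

For F: n = n₀ − 2ξ → 193 = 747 − 2ξ, giving ξ = 277 kmol/h.
Outlet amounts (n = n₀ + ν ξ):
  F: 747 − 2(277) = 193
  E: 0 + 1(277) = 277
  D: 0 + 1(277) = 277

277 kmol/h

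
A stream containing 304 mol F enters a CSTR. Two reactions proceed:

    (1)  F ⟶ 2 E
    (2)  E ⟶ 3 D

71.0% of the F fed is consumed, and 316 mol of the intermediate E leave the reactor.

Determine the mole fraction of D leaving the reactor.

0.462

Conversion of F: F consumed = 1ξ₁ = 0.71 × 304 → ξ₁ = 215.8 mol.
E balance: n_E = 0 + 2ξ₁ − 1ξ₂ = 316 → ξ₂ = (2·215.8 − 316)/1 = 115.7 mol.
Outlet amounts (n = n₀ + Σ ν·ξ):
  F: 304 − 1(215.8) = 88.16
  E: 0 + 2(215.8) − 1(115.7) = 316
  D: 0 + 3(115.7) = 347
Total out = 751.2 mol; y_D = 347 / 751.2 = 0.462.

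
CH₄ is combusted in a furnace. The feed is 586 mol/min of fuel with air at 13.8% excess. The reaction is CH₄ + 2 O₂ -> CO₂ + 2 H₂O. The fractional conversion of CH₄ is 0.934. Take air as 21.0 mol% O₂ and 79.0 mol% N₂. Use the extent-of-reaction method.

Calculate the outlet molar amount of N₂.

5020 mol/min

Stoichiometric O₂ = 2 × 586 = 1172 mol/min; O₂ fed = 1172 × 1.138 = 1334 mol/min.
N₂ fed = 1334 × 79/21 = 5017 mol/min.
Fuel reacted = 0.934 × 586 → ξ = 547.3 mol/min.
Outlet (n = n₀ + ν ξ):
  CH₄: 586 − 1(547.3) = 38.68
  O₂: 1334 − 2(547.3) = 239.1
  N₂: 5017 (inert)
  CO₂: 0 + 1(547.3) = 547.3
  H₂O: 0 + 2(547.3) = 1095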